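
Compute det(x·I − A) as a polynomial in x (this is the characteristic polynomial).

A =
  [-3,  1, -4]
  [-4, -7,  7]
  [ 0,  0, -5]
x^3 + 15*x^2 + 75*x + 125

Expanding det(x·I − A) (e.g. by cofactor expansion or by noting that A is similar to its Jordan form J, which has the same characteristic polynomial as A) gives
  χ_A(x) = x^3 + 15*x^2 + 75*x + 125
which factors as (x + 5)^3. The eigenvalues (with algebraic multiplicities) are λ = -5 with multiplicity 3.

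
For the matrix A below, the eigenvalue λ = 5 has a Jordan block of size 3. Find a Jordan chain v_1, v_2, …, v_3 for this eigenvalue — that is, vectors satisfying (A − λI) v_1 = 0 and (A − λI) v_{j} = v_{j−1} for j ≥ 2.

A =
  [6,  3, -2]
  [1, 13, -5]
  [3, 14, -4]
A Jordan chain for λ = 5 of length 3:
v_1 = (-2, -6, -10)ᵀ
v_2 = (1, 1, 3)ᵀ
v_3 = (1, 0, 0)ᵀ

Let N = A − (5)·I. We want v_3 with N^3 v_3 = 0 but N^2 v_3 ≠ 0; then v_{j-1} := N · v_j for j = 3, …, 2.

Pick v_3 = (1, 0, 0)ᵀ.
Then v_2 = N · v_3 = (1, 1, 3)ᵀ.
Then v_1 = N · v_2 = (-2, -6, -10)ᵀ.

Sanity check: (A − (5)·I) v_1 = (0, 0, 0)ᵀ = 0. ✓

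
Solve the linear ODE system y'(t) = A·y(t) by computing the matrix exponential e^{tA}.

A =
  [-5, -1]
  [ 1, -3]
e^{tA} =
  [-t*exp(-4*t) + exp(-4*t), -t*exp(-4*t)]
  [t*exp(-4*t), t*exp(-4*t) + exp(-4*t)]

Strategy: write A = P · J · P⁻¹ where J is a Jordan canonical form, so e^{tA} = P · e^{tJ} · P⁻¹, and e^{tJ} can be computed block-by-block.

A has Jordan form
J =
  [-4,  1]
  [ 0, -4]
(up to reordering of blocks).

Per-block formulas:
  For a 2×2 Jordan block J_2(-4): exp(t · J_2(-4)) = e^(-4t)·(I + t·N), where N is the 2×2 nilpotent shift.

After assembling e^{tJ} and conjugating by P, we get:

e^{tA} =
  [-t*exp(-4*t) + exp(-4*t), -t*exp(-4*t)]
  [t*exp(-4*t), t*exp(-4*t) + exp(-4*t)]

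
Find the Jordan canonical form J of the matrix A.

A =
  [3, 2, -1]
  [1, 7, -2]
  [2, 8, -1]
J_3(3)

The characteristic polynomial is
  det(x·I − A) = x^3 - 9*x^2 + 27*x - 27 = (x - 3)^3

Eigenvalues and multiplicities (the geometric multiplicity of λ is n − rank(A − λI), which equals the number of Jordan blocks for λ):
  λ = 3: algebraic multiplicity = 3, geometric multiplicity = 1

Determining the block sizes for each eigenvalue:
  λ = 3: one block (gm = 1), so the single block has size am = 3 → block sizes [3]

Assembling the blocks gives a Jordan form
J =
  [3, 1, 0]
  [0, 3, 1]
  [0, 0, 3]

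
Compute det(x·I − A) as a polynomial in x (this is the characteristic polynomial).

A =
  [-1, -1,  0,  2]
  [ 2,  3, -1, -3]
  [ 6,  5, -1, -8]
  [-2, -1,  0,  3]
x^4 - 4*x^3 + 6*x^2 - 4*x + 1

Expanding det(x·I − A) (e.g. by cofactor expansion or by noting that A is similar to its Jordan form J, which has the same characteristic polynomial as A) gives
  χ_A(x) = x^4 - 4*x^3 + 6*x^2 - 4*x + 1
which factors as (x - 1)^4. The eigenvalues (with algebraic multiplicities) are λ = 1 with multiplicity 4.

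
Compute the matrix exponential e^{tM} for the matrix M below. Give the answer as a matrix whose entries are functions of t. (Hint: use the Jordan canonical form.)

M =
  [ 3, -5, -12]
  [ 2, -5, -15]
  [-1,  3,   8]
e^{tM} =
  [3*t^2*exp(2*t)/2 + t*exp(2*t) + exp(2*t), -3*t^2*exp(2*t) - 5*t*exp(2*t), -9*t^2*exp(2*t)/2 - 12*t*exp(2*t)]
  [3*t^2*exp(2*t)/2 + 2*t*exp(2*t), -3*t^2*exp(2*t) - 7*t*exp(2*t) + exp(2*t), -9*t^2*exp(2*t)/2 - 15*t*exp(2*t)]
  [-t^2*exp(2*t)/2 - t*exp(2*t), t^2*exp(2*t) + 3*t*exp(2*t), 3*t^2*exp(2*t)/2 + 6*t*exp(2*t) + exp(2*t)]

Strategy: write M = P · J · P⁻¹ where J is a Jordan canonical form, so e^{tM} = P · e^{tJ} · P⁻¹, and e^{tJ} can be computed block-by-block.

M has Jordan form
J =
  [2, 1, 0]
  [0, 2, 1]
  [0, 0, 2]
(up to reordering of blocks).

Per-block formulas:
  For a 3×3 Jordan block J_3(2): exp(t · J_3(2)) = e^(2t)·(I + t·N + (t^2/2)·N^2), where N is the 3×3 nilpotent shift.

After assembling e^{tJ} and conjugating by P, we get:

e^{tM} =
  [3*t^2*exp(2*t)/2 + t*exp(2*t) + exp(2*t), -3*t^2*exp(2*t) - 5*t*exp(2*t), -9*t^2*exp(2*t)/2 - 12*t*exp(2*t)]
  [3*t^2*exp(2*t)/2 + 2*t*exp(2*t), -3*t^2*exp(2*t) - 7*t*exp(2*t) + exp(2*t), -9*t^2*exp(2*t)/2 - 15*t*exp(2*t)]
  [-t^2*exp(2*t)/2 - t*exp(2*t), t^2*exp(2*t) + 3*t*exp(2*t), 3*t^2*exp(2*t)/2 + 6*t*exp(2*t) + exp(2*t)]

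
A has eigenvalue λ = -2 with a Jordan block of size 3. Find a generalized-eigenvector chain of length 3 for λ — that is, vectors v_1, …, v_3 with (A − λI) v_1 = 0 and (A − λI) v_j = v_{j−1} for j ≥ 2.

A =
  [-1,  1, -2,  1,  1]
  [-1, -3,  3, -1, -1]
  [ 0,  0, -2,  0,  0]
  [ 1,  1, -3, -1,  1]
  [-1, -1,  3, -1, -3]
A Jordan chain for λ = -2 of length 3:
v_1 = (1, -1, 0, 1, -1)ᵀ
v_2 = (-2, 3, 0, -3, 3)ᵀ
v_3 = (0, 0, 1, 0, 0)ᵀ

Let N = A − (-2)·I. We want v_3 with N^3 v_3 = 0 but N^2 v_3 ≠ 0; then v_{j-1} := N · v_j for j = 3, …, 2.

Pick v_3 = (0, 0, 1, 0, 0)ᵀ.
Then v_2 = N · v_3 = (-2, 3, 0, -3, 3)ᵀ.
Then v_1 = N · v_2 = (1, -1, 0, 1, -1)ᵀ.

Sanity check: (A − (-2)·I) v_1 = (0, 0, 0, 0, 0)ᵀ = 0. ✓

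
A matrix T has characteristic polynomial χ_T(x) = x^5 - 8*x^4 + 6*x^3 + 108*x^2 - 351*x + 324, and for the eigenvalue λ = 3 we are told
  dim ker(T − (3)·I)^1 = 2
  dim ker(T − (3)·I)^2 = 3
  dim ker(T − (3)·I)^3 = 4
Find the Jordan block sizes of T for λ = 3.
Block sizes for λ = 3: [3, 1]

From the dimensions of kernels of powers, the number of Jordan blocks of size at least j is d_j − d_{j−1} where d_j = dim ker(N^j) (with d_0 = 0). Computing the differences gives [2, 1, 1].
The number of blocks of size exactly k is (#blocks of size ≥ k) − (#blocks of size ≥ k + 1), so the partition is: 1 block(s) of size 1, 1 block(s) of size 3.
In nonincreasing order the block sizes are [3, 1].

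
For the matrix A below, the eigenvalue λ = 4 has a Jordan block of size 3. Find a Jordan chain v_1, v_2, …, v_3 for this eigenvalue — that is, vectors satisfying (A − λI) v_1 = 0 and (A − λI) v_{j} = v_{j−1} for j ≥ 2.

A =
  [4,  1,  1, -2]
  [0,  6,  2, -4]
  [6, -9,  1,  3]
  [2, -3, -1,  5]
A Jordan chain for λ = 4 of length 3:
v_1 = (2, 4, -12, -4)ᵀ
v_2 = (0, 0, 6, 2)ᵀ
v_3 = (1, 0, 0, 0)ᵀ

Let N = A − (4)·I. We want v_3 with N^3 v_3 = 0 but N^2 v_3 ≠ 0; then v_{j-1} := N · v_j for j = 3, …, 2.

Pick v_3 = (1, 0, 0, 0)ᵀ.
Then v_2 = N · v_3 = (0, 0, 6, 2)ᵀ.
Then v_1 = N · v_2 = (2, 4, -12, -4)ᵀ.

Sanity check: (A − (4)·I) v_1 = (0, 0, 0, 0)ᵀ = 0. ✓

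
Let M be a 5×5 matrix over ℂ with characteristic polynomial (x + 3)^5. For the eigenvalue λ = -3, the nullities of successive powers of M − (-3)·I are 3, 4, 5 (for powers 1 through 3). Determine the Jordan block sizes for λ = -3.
Block sizes for λ = -3: [3, 1, 1]

From the dimensions of kernels of powers, the number of Jordan blocks of size at least j is d_j − d_{j−1} where d_j = dim ker(N^j) (with d_0 = 0). Computing the differences gives [3, 1, 1].
The number of blocks of size exactly k is (#blocks of size ≥ k) − (#blocks of size ≥ k + 1), so the partition is: 2 block(s) of size 1, 1 block(s) of size 3.
In nonincreasing order the block sizes are [3, 1, 1].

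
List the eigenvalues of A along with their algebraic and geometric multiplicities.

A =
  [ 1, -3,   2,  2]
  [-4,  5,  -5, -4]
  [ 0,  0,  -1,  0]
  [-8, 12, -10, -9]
λ = -1: alg = 4, geom = 2

Step 1 — factor the characteristic polynomial to read off the algebraic multiplicities:
  χ_A(x) = (x + 1)^4

Step 2 — compute geometric multiplicities via the rank-nullity identity g(λ) = n − rank(A − λI):
  rank(A − (-1)·I) = 2, so dim ker(A − (-1)·I) = n − 2 = 2

Summary:
  λ = -1: algebraic multiplicity = 4, geometric multiplicity = 2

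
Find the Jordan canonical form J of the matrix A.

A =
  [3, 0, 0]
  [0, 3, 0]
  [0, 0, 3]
J_1(3) ⊕ J_1(3) ⊕ J_1(3)

The characteristic polynomial is
  det(x·I − A) = x^3 - 9*x^2 + 27*x - 27 = (x - 3)^3

Eigenvalues and multiplicities (the geometric multiplicity of λ is n − rank(A − λI), which equals the number of Jordan blocks for λ):
  λ = 3: algebraic multiplicity = 3, geometric multiplicity = 3

Determining the block sizes for each eigenvalue:
  λ = 3: gm = am = 3, so every block has size 1 → block sizes [1, 1, 1]

Assembling the blocks gives a Jordan form
J =
  [3, 0, 0]
  [0, 3, 0]
  [0, 0, 3]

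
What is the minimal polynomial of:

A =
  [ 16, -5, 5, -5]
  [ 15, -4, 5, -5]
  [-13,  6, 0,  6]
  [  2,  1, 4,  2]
x^3 - 13*x^2 + 48*x - 36

The characteristic polynomial is χ_A(x) = (x - 6)^2*(x - 1)^2, so the eigenvalues are known. The minimal polynomial is
  m_A(x) = Π_λ (x − λ)^{k_λ}
where k_λ is the size of the *largest* Jordan block for λ (equivalently, the smallest k with (A − λI)^k v = 0 for every generalised eigenvector v of λ).

  λ = 1: largest Jordan block has size 1, contributing (x − 1)
  λ = 6: largest Jordan block has size 2, contributing (x − 6)^2

So m_A(x) = (x - 6)^2*(x - 1) = x^3 - 13*x^2 + 48*x - 36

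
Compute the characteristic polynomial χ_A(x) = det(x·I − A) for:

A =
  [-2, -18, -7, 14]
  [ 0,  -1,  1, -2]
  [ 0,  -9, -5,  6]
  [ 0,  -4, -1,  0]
x^4 + 8*x^3 + 24*x^2 + 32*x + 16

Expanding det(x·I − A) (e.g. by cofactor expansion or by noting that A is similar to its Jordan form J, which has the same characteristic polynomial as A) gives
  χ_A(x) = x^4 + 8*x^3 + 24*x^2 + 32*x + 16
which factors as (x + 2)^4. The eigenvalues (with algebraic multiplicities) are λ = -2 with multiplicity 4.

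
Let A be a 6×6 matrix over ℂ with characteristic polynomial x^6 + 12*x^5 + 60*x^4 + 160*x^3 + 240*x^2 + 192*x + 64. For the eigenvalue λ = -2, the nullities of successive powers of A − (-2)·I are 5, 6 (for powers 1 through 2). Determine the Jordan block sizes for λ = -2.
Block sizes for λ = -2: [2, 1, 1, 1, 1]

From the dimensions of kernels of powers, the number of Jordan blocks of size at least j is d_j − d_{j−1} where d_j = dim ker(N^j) (with d_0 = 0). Computing the differences gives [5, 1].
The number of blocks of size exactly k is (#blocks of size ≥ k) − (#blocks of size ≥ k + 1), so the partition is: 4 block(s) of size 1, 1 block(s) of size 2.
In nonincreasing order the block sizes are [2, 1, 1, 1, 1].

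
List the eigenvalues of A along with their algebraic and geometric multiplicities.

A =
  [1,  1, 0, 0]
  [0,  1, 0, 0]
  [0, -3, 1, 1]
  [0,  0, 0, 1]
λ = 1: alg = 4, geom = 2

Step 1 — factor the characteristic polynomial to read off the algebraic multiplicities:
  χ_A(x) = (x - 1)^4

Step 2 — compute geometric multiplicities via the rank-nullity identity g(λ) = n − rank(A − λI):
  rank(A − (1)·I) = 2, so dim ker(A − (1)·I) = n − 2 = 2

Summary:
  λ = 1: algebraic multiplicity = 4, geometric multiplicity = 2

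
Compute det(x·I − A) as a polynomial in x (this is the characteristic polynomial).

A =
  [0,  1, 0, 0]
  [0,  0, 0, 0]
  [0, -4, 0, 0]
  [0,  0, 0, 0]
x^4

Expanding det(x·I − A) (e.g. by cofactor expansion or by noting that A is similar to its Jordan form J, which has the same characteristic polynomial as A) gives
  χ_A(x) = x^4
which factors as x^4. The eigenvalues (with algebraic multiplicities) are λ = 0 with multiplicity 4.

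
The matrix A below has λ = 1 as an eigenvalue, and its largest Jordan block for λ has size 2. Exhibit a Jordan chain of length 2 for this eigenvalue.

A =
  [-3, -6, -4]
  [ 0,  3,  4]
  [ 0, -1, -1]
A Jordan chain for λ = 1 of length 2:
v_1 = (2, -2, 1)ᵀ
v_2 = (1, -1, 0)ᵀ

Let N = A − (1)·I. We want v_2 with N^2 v_2 = 0 but N^1 v_2 ≠ 0; then v_{j-1} := N · v_j for j = 2, …, 2.

Pick v_2 = (1, -1, 0)ᵀ.
Then v_1 = N · v_2 = (2, -2, 1)ᵀ.

Sanity check: (A − (1)·I) v_1 = (0, 0, 0)ᵀ = 0. ✓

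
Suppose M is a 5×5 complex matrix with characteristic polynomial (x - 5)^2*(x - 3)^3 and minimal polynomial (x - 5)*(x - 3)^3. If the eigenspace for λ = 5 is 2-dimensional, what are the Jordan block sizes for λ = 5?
Block sizes for λ = 5: [1, 1]

Step 1 — from the characteristic polynomial, algebraic multiplicity of λ = 5 is 2. From dim ker(M − (5)·I) = 2, there are exactly 2 Jordan blocks for λ = 5.
Step 2 — from the minimal polynomial, the factor (x − 5) tells us the largest block for λ = 5 has size 1.
Step 3 — with total size 2, 2 blocks, and largest block 1, the block sizes (in nonincreasing order) are [1, 1].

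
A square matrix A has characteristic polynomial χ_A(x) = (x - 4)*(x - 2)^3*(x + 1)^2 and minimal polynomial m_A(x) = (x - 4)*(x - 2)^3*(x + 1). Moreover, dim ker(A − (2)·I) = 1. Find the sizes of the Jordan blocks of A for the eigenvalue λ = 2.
Block sizes for λ = 2: [3]

Step 1 — from the characteristic polynomial, algebraic multiplicity of λ = 2 is 3. From dim ker(A − (2)·I) = 1, there are exactly 1 Jordan blocks for λ = 2.
Step 2 — from the minimal polynomial, the factor (x − 2)^3 tells us the largest block for λ = 2 has size 3.
Step 3 — with total size 3, 1 blocks, and largest block 3, the block sizes (in nonincreasing order) are [3].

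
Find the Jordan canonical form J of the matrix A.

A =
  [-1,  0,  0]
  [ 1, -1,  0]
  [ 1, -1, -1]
J_3(-1)

The characteristic polynomial is
  det(x·I − A) = x^3 + 3*x^2 + 3*x + 1 = (x + 1)^3

Eigenvalues and multiplicities (the geometric multiplicity of λ is n − rank(A − λI), which equals the number of Jordan blocks for λ):
  λ = -1: algebraic multiplicity = 3, geometric multiplicity = 1

Determining the block sizes for each eigenvalue:
  λ = -1: one block (gm = 1), so the single block has size am = 3 → block sizes [3]

Assembling the blocks gives a Jordan form
J =
  [-1,  1,  0]
  [ 0, -1,  1]
  [ 0,  0, -1]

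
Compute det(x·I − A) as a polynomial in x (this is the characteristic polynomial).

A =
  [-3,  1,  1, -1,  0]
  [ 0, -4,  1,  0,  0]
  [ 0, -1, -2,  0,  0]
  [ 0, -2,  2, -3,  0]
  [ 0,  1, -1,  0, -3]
x^5 + 15*x^4 + 90*x^3 + 270*x^2 + 405*x + 243

Expanding det(x·I − A) (e.g. by cofactor expansion or by noting that A is similar to its Jordan form J, which has the same characteristic polynomial as A) gives
  χ_A(x) = x^5 + 15*x^4 + 90*x^3 + 270*x^2 + 405*x + 243
which factors as (x + 3)^5. The eigenvalues (with algebraic multiplicities) are λ = -3 with multiplicity 5.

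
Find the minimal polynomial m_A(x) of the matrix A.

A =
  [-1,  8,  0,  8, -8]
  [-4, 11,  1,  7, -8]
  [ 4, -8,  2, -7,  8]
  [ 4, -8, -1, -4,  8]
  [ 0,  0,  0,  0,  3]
x^3 - 5*x^2 + 3*x + 9

The characteristic polynomial is χ_A(x) = (x - 3)^4*(x + 1), so the eigenvalues are known. The minimal polynomial is
  m_A(x) = Π_λ (x − λ)^{k_λ}
where k_λ is the size of the *largest* Jordan block for λ (equivalently, the smallest k with (A − λI)^k v = 0 for every generalised eigenvector v of λ).

  λ = -1: largest Jordan block has size 1, contributing (x + 1)
  λ = 3: largest Jordan block has size 2, contributing (x − 3)^2

So m_A(x) = (x - 3)^2*(x + 1) = x^3 - 5*x^2 + 3*x + 9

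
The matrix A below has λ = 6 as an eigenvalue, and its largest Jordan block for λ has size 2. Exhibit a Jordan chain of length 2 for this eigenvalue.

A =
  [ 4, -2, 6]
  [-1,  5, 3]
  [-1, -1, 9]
A Jordan chain for λ = 6 of length 2:
v_1 = (-2, -1, -1)ᵀ
v_2 = (1, 0, 0)ᵀ

Let N = A − (6)·I. We want v_2 with N^2 v_2 = 0 but N^1 v_2 ≠ 0; then v_{j-1} := N · v_j for j = 2, …, 2.

Pick v_2 = (1, 0, 0)ᵀ.
Then v_1 = N · v_2 = (-2, -1, -1)ᵀ.

Sanity check: (A − (6)·I) v_1 = (0, 0, 0)ᵀ = 0. ✓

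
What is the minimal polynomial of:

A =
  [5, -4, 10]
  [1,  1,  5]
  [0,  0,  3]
x^2 - 6*x + 9

The characteristic polynomial is χ_A(x) = (x - 3)^3, so the eigenvalues are known. The minimal polynomial is
  m_A(x) = Π_λ (x − λ)^{k_λ}
where k_λ is the size of the *largest* Jordan block for λ (equivalently, the smallest k with (A − λI)^k v = 0 for every generalised eigenvector v of λ).

  λ = 3: largest Jordan block has size 2, contributing (x − 3)^2

So m_A(x) = (x - 3)^2 = x^2 - 6*x + 9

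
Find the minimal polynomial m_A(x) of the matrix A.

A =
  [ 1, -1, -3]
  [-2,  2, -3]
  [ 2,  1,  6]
x^2 - 6*x + 9

The characteristic polynomial is χ_A(x) = (x - 3)^3, so the eigenvalues are known. The minimal polynomial is
  m_A(x) = Π_λ (x − λ)^{k_λ}
where k_λ is the size of the *largest* Jordan block for λ (equivalently, the smallest k with (A − λI)^k v = 0 for every generalised eigenvector v of λ).

  λ = 3: largest Jordan block has size 2, contributing (x − 3)^2

So m_A(x) = (x - 3)^2 = x^2 - 6*x + 9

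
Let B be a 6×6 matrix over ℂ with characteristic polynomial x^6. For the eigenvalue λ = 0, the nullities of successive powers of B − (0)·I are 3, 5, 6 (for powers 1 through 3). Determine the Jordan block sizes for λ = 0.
Block sizes for λ = 0: [3, 2, 1]

From the dimensions of kernels of powers, the number of Jordan blocks of size at least j is d_j − d_{j−1} where d_j = dim ker(N^j) (with d_0 = 0). Computing the differences gives [3, 2, 1].
The number of blocks of size exactly k is (#blocks of size ≥ k) − (#blocks of size ≥ k + 1), so the partition is: 1 block(s) of size 1, 1 block(s) of size 2, 1 block(s) of size 3.
In nonincreasing order the block sizes are [3, 2, 1].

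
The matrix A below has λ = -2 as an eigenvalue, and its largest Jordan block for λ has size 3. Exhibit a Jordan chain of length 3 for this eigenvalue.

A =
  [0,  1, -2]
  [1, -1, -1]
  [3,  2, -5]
A Jordan chain for λ = -2 of length 3:
v_1 = (-1, 0, -1)ᵀ
v_2 = (2, 1, 3)ᵀ
v_3 = (1, 0, 0)ᵀ

Let N = A − (-2)·I. We want v_3 with N^3 v_3 = 0 but N^2 v_3 ≠ 0; then v_{j-1} := N · v_j for j = 3, …, 2.

Pick v_3 = (1, 0, 0)ᵀ.
Then v_2 = N · v_3 = (2, 1, 3)ᵀ.
Then v_1 = N · v_2 = (-1, 0, -1)ᵀ.

Sanity check: (A − (-2)·I) v_1 = (0, 0, 0)ᵀ = 0. ✓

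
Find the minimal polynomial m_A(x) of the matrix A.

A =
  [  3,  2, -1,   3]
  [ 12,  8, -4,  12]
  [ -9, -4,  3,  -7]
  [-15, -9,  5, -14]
x^3

The characteristic polynomial is χ_A(x) = x^4, so the eigenvalues are known. The minimal polynomial is
  m_A(x) = Π_λ (x − λ)^{k_λ}
where k_λ is the size of the *largest* Jordan block for λ (equivalently, the smallest k with (A − λI)^k v = 0 for every generalised eigenvector v of λ).

  λ = 0: largest Jordan block has size 3, contributing (x − 0)^3

So m_A(x) = x^3 = x^3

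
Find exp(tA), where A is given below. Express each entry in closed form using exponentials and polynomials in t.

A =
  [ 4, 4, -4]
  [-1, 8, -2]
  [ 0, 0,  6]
e^{tA} =
  [-2*t*exp(6*t) + exp(6*t), 4*t*exp(6*t), -4*t*exp(6*t)]
  [-t*exp(6*t), 2*t*exp(6*t) + exp(6*t), -2*t*exp(6*t)]
  [0, 0, exp(6*t)]

Strategy: write A = P · J · P⁻¹ where J is a Jordan canonical form, so e^{tA} = P · e^{tJ} · P⁻¹, and e^{tJ} can be computed block-by-block.

A has Jordan form
J =
  [6, 1, 0]
  [0, 6, 0]
  [0, 0, 6]
(up to reordering of blocks).

Per-block formulas:
  For a 1×1 block at λ = 6: exp(t · [6]) = [e^(6t)].
  For a 2×2 Jordan block J_2(6): exp(t · J_2(6)) = e^(6t)·(I + t·N), where N is the 2×2 nilpotent shift.

After assembling e^{tJ} and conjugating by P, we get:

e^{tA} =
  [-2*t*exp(6*t) + exp(6*t), 4*t*exp(6*t), -4*t*exp(6*t)]
  [-t*exp(6*t), 2*t*exp(6*t) + exp(6*t), -2*t*exp(6*t)]
  [0, 0, exp(6*t)]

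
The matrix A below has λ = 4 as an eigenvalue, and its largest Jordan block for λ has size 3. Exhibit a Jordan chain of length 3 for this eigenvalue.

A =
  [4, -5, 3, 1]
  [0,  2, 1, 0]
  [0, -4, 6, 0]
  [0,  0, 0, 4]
A Jordan chain for λ = 4 of length 3:
v_1 = (-2, 0, 0, 0)ᵀ
v_2 = (-5, -2, -4, 0)ᵀ
v_3 = (0, 1, 0, 0)ᵀ

Let N = A − (4)·I. We want v_3 with N^3 v_3 = 0 but N^2 v_3 ≠ 0; then v_{j-1} := N · v_j for j = 3, …, 2.

Pick v_3 = (0, 1, 0, 0)ᵀ.
Then v_2 = N · v_3 = (-5, -2, -4, 0)ᵀ.
Then v_1 = N · v_2 = (-2, 0, 0, 0)ᵀ.

Sanity check: (A − (4)·I) v_1 = (0, 0, 0, 0)ᵀ = 0. ✓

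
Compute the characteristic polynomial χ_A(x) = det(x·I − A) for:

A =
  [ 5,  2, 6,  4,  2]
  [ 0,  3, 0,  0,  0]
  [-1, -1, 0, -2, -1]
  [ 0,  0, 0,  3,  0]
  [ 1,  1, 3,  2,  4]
x^5 - 15*x^4 + 90*x^3 - 270*x^2 + 405*x - 243

Expanding det(x·I − A) (e.g. by cofactor expansion or by noting that A is similar to its Jordan form J, which has the same characteristic polynomial as A) gives
  χ_A(x) = x^5 - 15*x^4 + 90*x^3 - 270*x^2 + 405*x - 243
which factors as (x - 3)^5. The eigenvalues (with algebraic multiplicities) are λ = 3 with multiplicity 5.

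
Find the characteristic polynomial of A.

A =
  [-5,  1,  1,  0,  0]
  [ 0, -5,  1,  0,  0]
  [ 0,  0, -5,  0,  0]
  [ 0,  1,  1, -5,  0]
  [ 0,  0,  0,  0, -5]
x^5 + 25*x^4 + 250*x^3 + 1250*x^2 + 3125*x + 3125

Expanding det(x·I − A) (e.g. by cofactor expansion or by noting that A is similar to its Jordan form J, which has the same characteristic polynomial as A) gives
  χ_A(x) = x^5 + 25*x^4 + 250*x^3 + 1250*x^2 + 3125*x + 3125
which factors as (x + 5)^5. The eigenvalues (with algebraic multiplicities) are λ = -5 with multiplicity 5.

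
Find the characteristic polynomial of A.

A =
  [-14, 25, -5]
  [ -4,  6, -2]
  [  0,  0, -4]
x^3 + 12*x^2 + 48*x + 64

Expanding det(x·I − A) (e.g. by cofactor expansion or by noting that A is similar to its Jordan form J, which has the same characteristic polynomial as A) gives
  χ_A(x) = x^3 + 12*x^2 + 48*x + 64
which factors as (x + 4)^3. The eigenvalues (with algebraic multiplicities) are λ = -4 with multiplicity 3.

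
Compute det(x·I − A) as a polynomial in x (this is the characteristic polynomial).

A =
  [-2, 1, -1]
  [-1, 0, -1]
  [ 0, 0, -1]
x^3 + 3*x^2 + 3*x + 1

Expanding det(x·I − A) (e.g. by cofactor expansion or by noting that A is similar to its Jordan form J, which has the same characteristic polynomial as A) gives
  χ_A(x) = x^3 + 3*x^2 + 3*x + 1
which factors as (x + 1)^3. The eigenvalues (with algebraic multiplicities) are λ = -1 with multiplicity 3.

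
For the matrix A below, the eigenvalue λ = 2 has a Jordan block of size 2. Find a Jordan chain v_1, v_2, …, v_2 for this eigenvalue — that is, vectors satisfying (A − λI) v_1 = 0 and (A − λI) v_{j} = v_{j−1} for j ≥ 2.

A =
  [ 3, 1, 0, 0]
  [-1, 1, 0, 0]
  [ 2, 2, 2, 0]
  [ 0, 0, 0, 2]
A Jordan chain for λ = 2 of length 2:
v_1 = (1, -1, 2, 0)ᵀ
v_2 = (1, 0, 0, 0)ᵀ

Let N = A − (2)·I. We want v_2 with N^2 v_2 = 0 but N^1 v_2 ≠ 0; then v_{j-1} := N · v_j for j = 2, …, 2.

Pick v_2 = (1, 0, 0, 0)ᵀ.
Then v_1 = N · v_2 = (1, -1, 2, 0)ᵀ.

Sanity check: (A − (2)·I) v_1 = (0, 0, 0, 0)ᵀ = 0. ✓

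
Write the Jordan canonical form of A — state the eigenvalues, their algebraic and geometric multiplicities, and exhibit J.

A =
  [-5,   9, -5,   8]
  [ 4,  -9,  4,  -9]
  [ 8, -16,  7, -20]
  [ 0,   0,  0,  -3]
J_3(-3) ⊕ J_1(-1)

The characteristic polynomial is
  det(x·I − A) = x^4 + 10*x^3 + 36*x^2 + 54*x + 27 = (x + 1)*(x + 3)^3

Eigenvalues and multiplicities (the geometric multiplicity of λ is n − rank(A − λI), which equals the number of Jordan blocks for λ):
  λ = -3: algebraic multiplicity = 3, geometric multiplicity = 1
  λ = -1: algebraic multiplicity = 1, geometric multiplicity = 1

Determining the block sizes for each eigenvalue:
  λ = -3: one block (gm = 1), so the single block has size am = 3 → block sizes [3]
  λ = -1: one block (gm = 1), so the single block has size am = 1 → block sizes [1]

Assembling the blocks gives a Jordan form
J =
  [-3,  1,  0,  0]
  [ 0, -3,  1,  0]
  [ 0,  0, -3,  0]
  [ 0,  0,  0, -1]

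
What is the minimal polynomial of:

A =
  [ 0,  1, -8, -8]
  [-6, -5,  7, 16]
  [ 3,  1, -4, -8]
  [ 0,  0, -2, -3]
x^3 + 9*x^2 + 27*x + 27

The characteristic polynomial is χ_A(x) = (x + 3)^4, so the eigenvalues are known. The minimal polynomial is
  m_A(x) = Π_λ (x − λ)^{k_λ}
where k_λ is the size of the *largest* Jordan block for λ (equivalently, the smallest k with (A − λI)^k v = 0 for every generalised eigenvector v of λ).

  λ = -3: largest Jordan block has size 3, contributing (x + 3)^3

So m_A(x) = (x + 3)^3 = x^3 + 9*x^2 + 27*x + 27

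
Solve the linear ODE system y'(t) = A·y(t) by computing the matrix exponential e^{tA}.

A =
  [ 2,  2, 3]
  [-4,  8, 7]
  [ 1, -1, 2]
e^{tA} =
  [-t^2*exp(4*t)/2 - 2*t*exp(4*t) + exp(4*t), t^2*exp(4*t)/2 + 2*t*exp(4*t), t^2*exp(4*t) + 3*t*exp(4*t)]
  [-t^2*exp(4*t)/2 - 4*t*exp(4*t), t^2*exp(4*t)/2 + 4*t*exp(4*t) + exp(4*t), t^2*exp(4*t) + 7*t*exp(4*t)]
  [t*exp(4*t), -t*exp(4*t), -2*t*exp(4*t) + exp(4*t)]

Strategy: write A = P · J · P⁻¹ where J is a Jordan canonical form, so e^{tA} = P · e^{tJ} · P⁻¹, and e^{tJ} can be computed block-by-block.

A has Jordan form
J =
  [4, 1, 0]
  [0, 4, 1]
  [0, 0, 4]
(up to reordering of blocks).

Per-block formulas:
  For a 3×3 Jordan block J_3(4): exp(t · J_3(4)) = e^(4t)·(I + t·N + (t^2/2)·N^2), where N is the 3×3 nilpotent shift.

After assembling e^{tJ} and conjugating by P, we get:

e^{tA} =
  [-t^2*exp(4*t)/2 - 2*t*exp(4*t) + exp(4*t), t^2*exp(4*t)/2 + 2*t*exp(4*t), t^2*exp(4*t) + 3*t*exp(4*t)]
  [-t^2*exp(4*t)/2 - 4*t*exp(4*t), t^2*exp(4*t)/2 + 4*t*exp(4*t) + exp(4*t), t^2*exp(4*t) + 7*t*exp(4*t)]
  [t*exp(4*t), -t*exp(4*t), -2*t*exp(4*t) + exp(4*t)]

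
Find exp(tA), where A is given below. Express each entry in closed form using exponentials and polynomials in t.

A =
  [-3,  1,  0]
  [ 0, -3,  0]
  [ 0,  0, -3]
e^{tA} =
  [exp(-3*t), t*exp(-3*t), 0]
  [0, exp(-3*t), 0]
  [0, 0, exp(-3*t)]

Strategy: write A = P · J · P⁻¹ where J is a Jordan canonical form, so e^{tA} = P · e^{tJ} · P⁻¹, and e^{tJ} can be computed block-by-block.

A has Jordan form
J =
  [-3,  1,  0]
  [ 0, -3,  0]
  [ 0,  0, -3]
(up to reordering of blocks).

Per-block formulas:
  For a 2×2 Jordan block J_2(-3): exp(t · J_2(-3)) = e^(-3t)·(I + t·N), where N is the 2×2 nilpotent shift.
  For a 1×1 block at λ = -3: exp(t · [-3]) = [e^(-3t)].

After assembling e^{tJ} and conjugating by P, we get:

e^{tA} =
  [exp(-3*t), t*exp(-3*t), 0]
  [0, exp(-3*t), 0]
  [0, 0, exp(-3*t)]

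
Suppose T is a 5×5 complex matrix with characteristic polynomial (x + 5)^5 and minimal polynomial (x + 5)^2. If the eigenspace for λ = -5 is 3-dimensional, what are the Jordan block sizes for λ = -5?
Block sizes for λ = -5: [2, 2, 1]

Step 1 — from the characteristic polynomial, algebraic multiplicity of λ = -5 is 5. From dim ker(T − (-5)·I) = 3, there are exactly 3 Jordan blocks for λ = -5.
Step 2 — from the minimal polynomial, the factor (x + 5)^2 tells us the largest block for λ = -5 has size 2.
Step 3 — with total size 5, 3 blocks, and largest block 2, the block sizes (in nonincreasing order) are [2, 2, 1].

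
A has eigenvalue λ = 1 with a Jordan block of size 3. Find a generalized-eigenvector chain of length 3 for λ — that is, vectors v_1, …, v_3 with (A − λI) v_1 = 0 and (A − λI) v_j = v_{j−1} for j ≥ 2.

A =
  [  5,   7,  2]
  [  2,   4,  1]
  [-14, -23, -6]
A Jordan chain for λ = 1 of length 3:
v_1 = (2, 0, -4)ᵀ
v_2 = (4, 2, -14)ᵀ
v_3 = (1, 0, 0)ᵀ

Let N = A − (1)·I. We want v_3 with N^3 v_3 = 0 but N^2 v_3 ≠ 0; then v_{j-1} := N · v_j for j = 3, …, 2.

Pick v_3 = (1, 0, 0)ᵀ.
Then v_2 = N · v_3 = (4, 2, -14)ᵀ.
Then v_1 = N · v_2 = (2, 0, -4)ᵀ.

Sanity check: (A − (1)·I) v_1 = (0, 0, 0)ᵀ = 0. ✓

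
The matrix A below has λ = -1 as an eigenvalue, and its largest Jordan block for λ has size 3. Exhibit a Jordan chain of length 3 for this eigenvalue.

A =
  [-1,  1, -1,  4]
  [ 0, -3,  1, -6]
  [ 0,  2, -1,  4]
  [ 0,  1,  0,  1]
A Jordan chain for λ = -1 of length 3:
v_1 = (1, -2, 2, 1)ᵀ
v_2 = (-1, 1, 0, 0)ᵀ
v_3 = (0, 0, 1, 0)ᵀ

Let N = A − (-1)·I. We want v_3 with N^3 v_3 = 0 but N^2 v_3 ≠ 0; then v_{j-1} := N · v_j for j = 3, …, 2.

Pick v_3 = (0, 0, 1, 0)ᵀ.
Then v_2 = N · v_3 = (-1, 1, 0, 0)ᵀ.
Then v_1 = N · v_2 = (1, -2, 2, 1)ᵀ.

Sanity check: (A − (-1)·I) v_1 = (0, 0, 0, 0)ᵀ = 0. ✓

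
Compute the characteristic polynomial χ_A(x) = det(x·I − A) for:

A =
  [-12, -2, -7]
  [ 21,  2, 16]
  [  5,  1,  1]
x^3 + 9*x^2 + 27*x + 27

Expanding det(x·I − A) (e.g. by cofactor expansion or by noting that A is similar to its Jordan form J, which has the same characteristic polynomial as A) gives
  χ_A(x) = x^3 + 9*x^2 + 27*x + 27
which factors as (x + 3)^3. The eigenvalues (with algebraic multiplicities) are λ = -3 with multiplicity 3.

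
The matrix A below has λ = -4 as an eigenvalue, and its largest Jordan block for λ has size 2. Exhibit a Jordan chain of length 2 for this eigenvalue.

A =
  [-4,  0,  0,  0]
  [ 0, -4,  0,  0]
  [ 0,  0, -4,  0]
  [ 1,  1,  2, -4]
A Jordan chain for λ = -4 of length 2:
v_1 = (0, 0, 0, 1)ᵀ
v_2 = (1, 0, 0, 0)ᵀ

Let N = A − (-4)·I. We want v_2 with N^2 v_2 = 0 but N^1 v_2 ≠ 0; then v_{j-1} := N · v_j for j = 2, …, 2.

Pick v_2 = (1, 0, 0, 0)ᵀ.
Then v_1 = N · v_2 = (0, 0, 0, 1)ᵀ.

Sanity check: (A − (-4)·I) v_1 = (0, 0, 0, 0)ᵀ = 0. ✓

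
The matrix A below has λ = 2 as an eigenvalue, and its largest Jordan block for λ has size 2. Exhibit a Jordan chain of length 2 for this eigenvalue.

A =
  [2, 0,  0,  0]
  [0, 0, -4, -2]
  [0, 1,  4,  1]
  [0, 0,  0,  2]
A Jordan chain for λ = 2 of length 2:
v_1 = (0, -2, 1, 0)ᵀ
v_2 = (0, 1, 0, 0)ᵀ

Let N = A − (2)·I. We want v_2 with N^2 v_2 = 0 but N^1 v_2 ≠ 0; then v_{j-1} := N · v_j for j = 2, …, 2.

Pick v_2 = (0, 1, 0, 0)ᵀ.
Then v_1 = N · v_2 = (0, -2, 1, 0)ᵀ.

Sanity check: (A − (2)·I) v_1 = (0, 0, 0, 0)ᵀ = 0. ✓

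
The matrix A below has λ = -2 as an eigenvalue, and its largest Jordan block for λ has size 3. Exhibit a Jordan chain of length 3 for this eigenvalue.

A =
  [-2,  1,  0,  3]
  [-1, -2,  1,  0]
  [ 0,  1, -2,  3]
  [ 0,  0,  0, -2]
A Jordan chain for λ = -2 of length 3:
v_1 = (-1, 0, -1, 0)ᵀ
v_2 = (0, -1, 0, 0)ᵀ
v_3 = (1, 0, 0, 0)ᵀ

Let N = A − (-2)·I. We want v_3 with N^3 v_3 = 0 but N^2 v_3 ≠ 0; then v_{j-1} := N · v_j for j = 3, …, 2.

Pick v_3 = (1, 0, 0, 0)ᵀ.
Then v_2 = N · v_3 = (0, -1, 0, 0)ᵀ.
Then v_1 = N · v_2 = (-1, 0, -1, 0)ᵀ.

Sanity check: (A − (-2)·I) v_1 = (0, 0, 0, 0)ᵀ = 0. ✓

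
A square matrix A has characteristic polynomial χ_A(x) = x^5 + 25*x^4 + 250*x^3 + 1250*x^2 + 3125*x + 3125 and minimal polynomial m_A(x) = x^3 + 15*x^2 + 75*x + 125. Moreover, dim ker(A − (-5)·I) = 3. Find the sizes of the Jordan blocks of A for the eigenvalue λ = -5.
Block sizes for λ = -5: [3, 1, 1]

Step 1 — from the characteristic polynomial, algebraic multiplicity of λ = -5 is 5. From dim ker(A − (-5)·I) = 3, there are exactly 3 Jordan blocks for λ = -5.
Step 2 — from the minimal polynomial, the factor (x + 5)^3 tells us the largest block for λ = -5 has size 3.
Step 3 — with total size 5, 3 blocks, and largest block 3, the block sizes (in nonincreasing order) are [3, 1, 1].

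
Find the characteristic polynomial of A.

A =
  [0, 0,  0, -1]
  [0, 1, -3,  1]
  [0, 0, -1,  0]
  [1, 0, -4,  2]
x^4 - 2*x^3 + 2*x - 1

Expanding det(x·I − A) (e.g. by cofactor expansion or by noting that A is similar to its Jordan form J, which has the same characteristic polynomial as A) gives
  χ_A(x) = x^4 - 2*x^3 + 2*x - 1
which factors as (x - 1)^3*(x + 1). The eigenvalues (with algebraic multiplicities) are λ = -1 with multiplicity 1, λ = 1 with multiplicity 3.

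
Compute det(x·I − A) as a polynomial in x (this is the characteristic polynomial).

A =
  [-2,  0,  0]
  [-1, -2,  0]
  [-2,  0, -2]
x^3 + 6*x^2 + 12*x + 8

Expanding det(x·I − A) (e.g. by cofactor expansion or by noting that A is similar to its Jordan form J, which has the same characteristic polynomial as A) gives
  χ_A(x) = x^3 + 6*x^2 + 12*x + 8
which factors as (x + 2)^3. The eigenvalues (with algebraic multiplicities) are λ = -2 with multiplicity 3.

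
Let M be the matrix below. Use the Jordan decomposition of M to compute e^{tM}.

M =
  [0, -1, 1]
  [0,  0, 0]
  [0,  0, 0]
e^{tM} =
  [1, -t, t]
  [0, 1, 0]
  [0, 0, 1]

Strategy: write M = P · J · P⁻¹ where J is a Jordan canonical form, so e^{tM} = P · e^{tJ} · P⁻¹, and e^{tJ} can be computed block-by-block.

M has Jordan form
J =
  [0, 1, 0]
  [0, 0, 0]
  [0, 0, 0]
(up to reordering of blocks).

Per-block formulas:
  For a 2×2 Jordan block J_2(0): exp(t · J_2(0)) = e^(0t)·(I + t·N), where N is the 2×2 nilpotent shift.
  For a 1×1 block at λ = 0: exp(t · [0]) = [e^(0t)].

After assembling e^{tJ} and conjugating by P, we get:

e^{tM} =
  [1, -t, t]
  [0, 1, 0]
  [0, 0, 1]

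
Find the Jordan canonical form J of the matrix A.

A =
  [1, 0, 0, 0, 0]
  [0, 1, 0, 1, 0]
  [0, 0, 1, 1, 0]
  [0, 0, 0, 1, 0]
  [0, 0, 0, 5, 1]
J_2(1) ⊕ J_1(1) ⊕ J_1(1) ⊕ J_1(1)

The characteristic polynomial is
  det(x·I − A) = x^5 - 5*x^4 + 10*x^3 - 10*x^2 + 5*x - 1 = (x - 1)^5

Eigenvalues and multiplicities (the geometric multiplicity of λ is n − rank(A − λI), which equals the number of Jordan blocks for λ):
  λ = 1: algebraic multiplicity = 5, geometric multiplicity = 4

Determining the block sizes for each eigenvalue:
  λ = 1: 4 blocks summing to 5 forces exactly one block of size 2 and the rest size 1 → block sizes [2, 1, 1, 1]

Assembling the blocks gives a Jordan form
J =
  [1, 1, 0, 0, 0]
  [0, 1, 0, 0, 0]
  [0, 0, 1, 0, 0]
  [0, 0, 0, 1, 0]
  [0, 0, 0, 0, 1]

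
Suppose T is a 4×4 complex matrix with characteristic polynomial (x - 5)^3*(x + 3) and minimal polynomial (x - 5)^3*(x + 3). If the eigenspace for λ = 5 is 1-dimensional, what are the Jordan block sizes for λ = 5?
Block sizes for λ = 5: [3]

Step 1 — from the characteristic polynomial, algebraic multiplicity of λ = 5 is 3. From dim ker(T − (5)·I) = 1, there are exactly 1 Jordan blocks for λ = 5.
Step 2 — from the minimal polynomial, the factor (x − 5)^3 tells us the largest block for λ = 5 has size 3.
Step 3 — with total size 3, 1 blocks, and largest block 3, the block sizes (in nonincreasing order) are [3].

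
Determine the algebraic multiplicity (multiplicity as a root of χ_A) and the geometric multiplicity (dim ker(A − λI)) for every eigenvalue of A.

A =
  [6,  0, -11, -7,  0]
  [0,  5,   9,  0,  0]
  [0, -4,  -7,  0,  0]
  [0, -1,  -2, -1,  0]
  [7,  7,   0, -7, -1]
λ = -1: alg = 4, geom = 2; λ = 6: alg = 1, geom = 1

Step 1 — factor the characteristic polynomial to read off the algebraic multiplicities:
  χ_A(x) = (x - 6)*(x + 1)^4

Step 2 — compute geometric multiplicities via the rank-nullity identity g(λ) = n − rank(A − λI):
  rank(A − (-1)·I) = 3, so dim ker(A − (-1)·I) = n − 3 = 2
  rank(A − (6)·I) = 4, so dim ker(A − (6)·I) = n − 4 = 1

Summary:
  λ = -1: algebraic multiplicity = 4, geometric multiplicity = 2
  λ = 6: algebraic multiplicity = 1, geometric multiplicity = 1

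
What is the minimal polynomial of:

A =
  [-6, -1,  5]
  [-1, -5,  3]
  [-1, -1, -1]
x^3 + 12*x^2 + 48*x + 64

The characteristic polynomial is χ_A(x) = (x + 4)^3, so the eigenvalues are known. The minimal polynomial is
  m_A(x) = Π_λ (x − λ)^{k_λ}
where k_λ is the size of the *largest* Jordan block for λ (equivalently, the smallest k with (A − λI)^k v = 0 for every generalised eigenvector v of λ).

  λ = -4: largest Jordan block has size 3, contributing (x + 4)^3

So m_A(x) = (x + 4)^3 = x^3 + 12*x^2 + 48*x + 64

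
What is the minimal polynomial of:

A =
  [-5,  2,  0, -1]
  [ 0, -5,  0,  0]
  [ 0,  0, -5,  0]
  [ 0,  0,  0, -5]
x^2 + 10*x + 25

The characteristic polynomial is χ_A(x) = (x + 5)^4, so the eigenvalues are known. The minimal polynomial is
  m_A(x) = Π_λ (x − λ)^{k_λ}
where k_λ is the size of the *largest* Jordan block for λ (equivalently, the smallest k with (A − λI)^k v = 0 for every generalised eigenvector v of λ).

  λ = -5: largest Jordan block has size 2, contributing (x + 5)^2

So m_A(x) = (x + 5)^2 = x^2 + 10*x + 25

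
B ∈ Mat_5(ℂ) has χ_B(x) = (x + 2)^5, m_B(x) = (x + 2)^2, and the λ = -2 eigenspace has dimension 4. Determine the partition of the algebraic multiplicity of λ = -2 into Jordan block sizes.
Block sizes for λ = -2: [2, 1, 1, 1]

Step 1 — from the characteristic polynomial, algebraic multiplicity of λ = -2 is 5. From dim ker(B − (-2)·I) = 4, there are exactly 4 Jordan blocks for λ = -2.
Step 2 — from the minimal polynomial, the factor (x + 2)^2 tells us the largest block for λ = -2 has size 2.
Step 3 — with total size 5, 4 blocks, and largest block 2, the block sizes (in nonincreasing order) are [2, 1, 1, 1].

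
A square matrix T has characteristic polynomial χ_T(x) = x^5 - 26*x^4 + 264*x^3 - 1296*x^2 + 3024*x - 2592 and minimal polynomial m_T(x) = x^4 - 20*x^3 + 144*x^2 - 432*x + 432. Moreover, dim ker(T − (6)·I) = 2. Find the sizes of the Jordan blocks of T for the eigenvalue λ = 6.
Block sizes for λ = 6: [3, 1]

Step 1 — from the characteristic polynomial, algebraic multiplicity of λ = 6 is 4. From dim ker(T − (6)·I) = 2, there are exactly 2 Jordan blocks for λ = 6.
Step 2 — from the minimal polynomial, the factor (x − 6)^3 tells us the largest block for λ = 6 has size 3.
Step 3 — with total size 4, 2 blocks, and largest block 3, the block sizes (in nonincreasing order) are [3, 1].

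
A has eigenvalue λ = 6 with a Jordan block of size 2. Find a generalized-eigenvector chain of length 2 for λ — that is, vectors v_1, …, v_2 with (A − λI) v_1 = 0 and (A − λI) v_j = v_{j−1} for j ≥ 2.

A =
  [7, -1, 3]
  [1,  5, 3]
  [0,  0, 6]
A Jordan chain for λ = 6 of length 2:
v_1 = (1, 1, 0)ᵀ
v_2 = (1, 0, 0)ᵀ

Let N = A − (6)·I. We want v_2 with N^2 v_2 = 0 but N^1 v_2 ≠ 0; then v_{j-1} := N · v_j for j = 2, …, 2.

Pick v_2 = (1, 0, 0)ᵀ.
Then v_1 = N · v_2 = (1, 1, 0)ᵀ.

Sanity check: (A − (6)·I) v_1 = (0, 0, 0)ᵀ = 0. ✓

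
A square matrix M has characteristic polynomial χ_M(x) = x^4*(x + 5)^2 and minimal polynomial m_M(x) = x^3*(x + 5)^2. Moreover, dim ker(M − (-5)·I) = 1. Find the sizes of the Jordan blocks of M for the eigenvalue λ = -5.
Block sizes for λ = -5: [2]

Step 1 — from the characteristic polynomial, algebraic multiplicity of λ = -5 is 2. From dim ker(M − (-5)·I) = 1, there are exactly 1 Jordan blocks for λ = -5.
Step 2 — from the minimal polynomial, the factor (x + 5)^2 tells us the largest block for λ = -5 has size 2.
Step 3 — with total size 2, 1 blocks, and largest block 2, the block sizes (in nonincreasing order) are [2].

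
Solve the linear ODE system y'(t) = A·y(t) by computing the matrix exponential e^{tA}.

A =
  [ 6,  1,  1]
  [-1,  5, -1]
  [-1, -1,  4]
e^{tA} =
  [-t^2*exp(5*t)/2 + t*exp(5*t) + exp(5*t), t*exp(5*t), -t^2*exp(5*t)/2 + t*exp(5*t)]
  [-t*exp(5*t), exp(5*t), -t*exp(5*t)]
  [t^2*exp(5*t)/2 - t*exp(5*t), -t*exp(5*t), t^2*exp(5*t)/2 - t*exp(5*t) + exp(5*t)]

Strategy: write A = P · J · P⁻¹ where J is a Jordan canonical form, so e^{tA} = P · e^{tJ} · P⁻¹, and e^{tJ} can be computed block-by-block.

A has Jordan form
J =
  [5, 1, 0]
  [0, 5, 1]
  [0, 0, 5]
(up to reordering of blocks).

Per-block formulas:
  For a 3×3 Jordan block J_3(5): exp(t · J_3(5)) = e^(5t)·(I + t·N + (t^2/2)·N^2), where N is the 3×3 nilpotent shift.

After assembling e^{tJ} and conjugating by P, we get:

e^{tA} =
  [-t^2*exp(5*t)/2 + t*exp(5*t) + exp(5*t), t*exp(5*t), -t^2*exp(5*t)/2 + t*exp(5*t)]
  [-t*exp(5*t), exp(5*t), -t*exp(5*t)]
  [t^2*exp(5*t)/2 - t*exp(5*t), -t*exp(5*t), t^2*exp(5*t)/2 - t*exp(5*t) + exp(5*t)]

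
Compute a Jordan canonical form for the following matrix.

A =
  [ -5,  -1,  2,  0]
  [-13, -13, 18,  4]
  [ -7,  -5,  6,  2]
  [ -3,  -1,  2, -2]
J_2(-4) ⊕ J_1(-4) ⊕ J_1(-2)

The characteristic polynomial is
  det(x·I − A) = x^4 + 14*x^3 + 72*x^2 + 160*x + 128 = (x + 2)*(x + 4)^3

Eigenvalues and multiplicities (the geometric multiplicity of λ is n − rank(A − λI), which equals the number of Jordan blocks for λ):
  λ = -4: algebraic multiplicity = 3, geometric multiplicity = 2
  λ = -2: algebraic multiplicity = 1, geometric multiplicity = 1

Determining the block sizes for each eigenvalue:
  λ = -4: 2 blocks summing to 3 forces exactly one block of size 2 and the rest size 1 → block sizes [2, 1]
  λ = -2: one block (gm = 1), so the single block has size am = 1 → block sizes [1]

Assembling the blocks gives a Jordan form
J =
  [-4,  1,  0,  0]
  [ 0, -4,  0,  0]
  [ 0,  0, -4,  0]
  [ 0,  0,  0, -2]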